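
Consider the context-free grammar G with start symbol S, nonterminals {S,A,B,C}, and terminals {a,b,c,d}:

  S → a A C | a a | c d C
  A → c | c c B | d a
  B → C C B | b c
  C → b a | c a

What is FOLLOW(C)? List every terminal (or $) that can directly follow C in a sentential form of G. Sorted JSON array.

FIRST sets, iterate to fixpoint:
pass 1:
  A via A→c: +{c}
  A via A→d a: +{d}
  B via B→b c: +{b}
  C via C→b a: +{b}
  C via C→c a: +{c}
  S via S→a A C: +{a}
  S via S→c d C: +{c}
  S: {a,c}  A: {c,d}  B: {b}  C: {b,c}
pass 2:
  B via B→C C B: +{c}
  S: {a,c}  A: {c,d}  B: {b,c}  C: {b,c}
pass 3: (no change)
  S: {a,c}  A: {c,d}  B: {b,c}  C: {b,c}

Compute FOLLOW by fixpoint:
seed FOLLOW(S) with $
[1]
  B→C C B: FOLLOW(C) ⊇ FIRST(C) = {b,c}; new: +{b,c}
  S→a A C: FOLLOW(A) ⊇ FIRST(C) = {b,c}; new: +{b,c}
  S→a A C: FOLLOW(C) ⊇ FOLLOW(S) ⊇ {$}; new: +{$}
  S: {$}  A: {b,c}  B: {}  C: {$,b,c}
[2]
  A→c c B: FOLLOW(B) ⊇ FOLLOW(A) ⊇ {b,c}; new: +{b,c}
  S: {$}  A: {b,c}  B: {b,c}  C: {$,b,c}
[3] — fixpoint
  S: {$}  A: {b,c}  B: {b,c}  C: {$,b,c}

FOLLOW(C) = ["$", "b", "c"]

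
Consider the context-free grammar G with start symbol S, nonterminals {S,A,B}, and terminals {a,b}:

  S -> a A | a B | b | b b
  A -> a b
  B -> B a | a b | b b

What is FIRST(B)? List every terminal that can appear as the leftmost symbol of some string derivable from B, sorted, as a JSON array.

FIRST iteration:
[1]
  A via A→a b: +{a}
  B via B→a b: +{a}
  B via B→b b: +{b}
  S via S→a A: +{a}
  S via S→b: +{b}
  FIRST[S]={a,b}  FIRST[A]={a}  FIRST[B]={a,b}
[2] — fixpoint
  FIRST[S]={a,b}  FIRST[A]={a}  FIRST[B]={a,b}

FIRST(B) = ["a", "b"]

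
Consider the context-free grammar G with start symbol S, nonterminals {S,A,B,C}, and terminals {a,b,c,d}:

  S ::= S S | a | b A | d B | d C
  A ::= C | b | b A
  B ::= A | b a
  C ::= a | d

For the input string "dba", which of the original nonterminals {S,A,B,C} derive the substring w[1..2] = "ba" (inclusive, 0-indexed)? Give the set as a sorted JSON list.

CNF form of G:
  S -> S S | T0 A | T2 B | T2 C | a
  A -> T0 A | a | b | d
  B -> T0 A | T0 T1 | a | b | d
  C -> a | d
  T0 -> b
  T1 -> a
  T2 -> d

CYK fill — only the sub-triangle for w[1..2]:
  cell(1,1) b: {A,B,T0}  orig:{A,B}
  cell(2,2) a: {A,B,C,S,T1}  orig:{A,B,C,S}
  cell(1,2) ba: {A,B,S}

Original NTs in T[1,2] deriving "ba": ["A", "B", "S"]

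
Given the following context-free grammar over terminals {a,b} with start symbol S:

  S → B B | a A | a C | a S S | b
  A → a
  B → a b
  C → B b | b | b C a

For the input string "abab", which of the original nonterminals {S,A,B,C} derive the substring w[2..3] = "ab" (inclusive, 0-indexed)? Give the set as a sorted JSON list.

CNF form of G:
  S -> B B | T0 A | T0 C | T0 X3 | b
  A -> a
  B -> T0 T1
  C -> B T1 | T1 X2 | b
  T0 -> a
  T1 -> b
  X2 -> C T0
  X3 -> S S

Fill CYK table bottom-up (cells [i..j] with 2 ≤ i ≤ j ≤ 3 only):
  [2..2]={A,T0}  "a"  orig:{A}
  [3..3]={C,S,T1}  "b"  orig:{C,S}
  [2..3]={B,S}  "ab"

Original NTs in T[2,3] deriving "ab": ["B", "S"]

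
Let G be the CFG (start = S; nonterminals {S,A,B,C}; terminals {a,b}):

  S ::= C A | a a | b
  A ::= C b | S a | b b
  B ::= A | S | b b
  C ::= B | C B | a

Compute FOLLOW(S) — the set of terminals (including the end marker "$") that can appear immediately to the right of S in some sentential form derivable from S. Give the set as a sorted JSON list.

FIRST iteration:
[1]
  A via A→b b: +{b}
  B via B→A: +{b}
  C via C→B: +{b}
  C via C→a: +{a}
  S via S→C A: +{a,b}
  S: {a,b}  A: {b}  B: {b}  C: {a,b}
[2]
  A via A→C b: +{a}
  B via B→A: +{a}
  S: {a,b}  A: {a,b}  B: {a,b}  C: {a,b}
[3] (stable)
  S: {a,b}  A: {a,b}  B: {a,b}  C: {a,b}

FOLLOW iteration:
FOLLOW(S) := {$}
round 1:
  A→C b: FOLLOW(C) ⊇ FIRST(b) = {b}; new: +{b}
  A→S a: FOLLOW(S) ⊇ FIRST(a) = {a}; new: +{a}
  C→B: FOLLOW(B) ⊇ FOLLOW(C) ⊇ {b}; new: +{b}
  C→C B: FOLLOW(C) ⊇ FIRST(B) = {a,b}; new: +{a}
  C→C B: FOLLOW(B) ⊇ FOLLOW(C) ⊇ {a,b}; new: +{a}
  S→C A: FOLLOW(A) ⊇ FOLLOW(S) ⊇ {$,a}; new: +{$,a}
  S: {$,a}  A: {$,a}  B: {a,b}  C: {a,b}
round 2:
  B→A: FOLLOW(A) ⊇ FOLLOW(B) ⊇ {a,b}; new: +{b}
  B→S: FOLLOW(S) ⊇ FOLLOW(B) ⊇ {a,b}; new: +{b}
  S: {$,a,b}  A: {$,a,b}  B: {a,b}  C: {a,b}
round 3: (stable)
  S: {$,a,b}  A: {$,a,b}  B: {a,b}  C: {a,b}

FOLLOW(S) = ["$", "a", "b"]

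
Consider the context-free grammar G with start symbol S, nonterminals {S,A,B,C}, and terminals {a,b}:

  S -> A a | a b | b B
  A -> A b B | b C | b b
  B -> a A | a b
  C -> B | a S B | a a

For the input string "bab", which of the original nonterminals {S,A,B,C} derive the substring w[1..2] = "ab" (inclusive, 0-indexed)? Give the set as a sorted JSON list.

Convert to CNF:
  S -> A T1 | T0 B | T1 T0
  A -> A X2 | T0 C | T0 T0
  B -> T1 A | T1 T0
  C -> T1 A | T1 T0 | T1 T1 | T1 X3
  T0 -> b
  T1 -> a
  X2 -> T0 B
  X3 -> S B

Fill CYK table bottom-up (cells [i..j] with 1 ≤ i ≤ j ≤ 2 only):
  cell(1,1) a: {T1}  orig:{}
  cell(2,2) b: {T0}  orig:{}
  cell(1,2) ab: {B,C,S}

Original NTs in T[1,2] deriving "ab": ["B", "C", "S"]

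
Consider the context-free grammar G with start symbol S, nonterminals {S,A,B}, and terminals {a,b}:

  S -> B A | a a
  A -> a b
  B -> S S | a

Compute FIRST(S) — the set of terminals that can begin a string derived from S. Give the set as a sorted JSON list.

FIRST sets, iterate to fixpoint:
iter 1:
  A via A→a b: +{a}
  B via B→a: +{a}
  S via S→B A: +{a}
  FIRST(S)={a}  FIRST(A)={a}  FIRST(B)={a}
iter 2: done
  FIRST(S)={a}  FIRST(A)={a}  FIRST(B)={a}

FIRST(S) = ["a"]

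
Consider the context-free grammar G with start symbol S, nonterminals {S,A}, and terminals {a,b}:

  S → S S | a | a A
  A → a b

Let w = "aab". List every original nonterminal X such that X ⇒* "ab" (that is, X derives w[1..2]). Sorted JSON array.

Convert to CNF:
  S -> S S | T0 A | a
  A -> T0 T1
  T0 -> a
  T1 -> b

CYK fill — only the sub-triangle for w[1..2]:
  [1..1]={S,T0}  "a"  orig:{S}
  [2..2]={T1}  "b"  orig:{}
  [1..2]={A}  "ab"

Original NTs in T[1,2] deriving "ab": ["A"]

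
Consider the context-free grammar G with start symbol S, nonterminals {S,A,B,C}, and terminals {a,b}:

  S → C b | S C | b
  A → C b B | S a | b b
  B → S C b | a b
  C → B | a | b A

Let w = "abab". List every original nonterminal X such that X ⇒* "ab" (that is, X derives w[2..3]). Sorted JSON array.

Convert to CNF:
  S -> C T0 | S C | b
  A -> C X2 | S T1 | T0 T0
  B -> S X3 | T1 T0
  C -> S X4 | T0 A | T1 T0 | a
  T0 -> b
  T1 -> a
  X2 -> T0 B
  X3 -> C T0
  X4 -> C T0

Fill CYK table bottom-up (cells [i..j] with 2 ≤ i ≤ j ≤ 3 only):
  T[2,2] 'a' = {C,T1}  orig:{C}
  T[3,3] 'b' = {S,T0}  orig:{S}
  T[2,3] 'ab' = {B,C,S,X3,X4}  orig:{B,C,S}

Original NTs in T[2,3] deriving "ab": ["B", "C", "S"]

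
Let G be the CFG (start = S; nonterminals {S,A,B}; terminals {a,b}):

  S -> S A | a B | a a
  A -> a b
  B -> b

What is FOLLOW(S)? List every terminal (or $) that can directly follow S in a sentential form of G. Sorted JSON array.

Compute FIRST by fixpoint:
round 1:
  A via A→a b: +{a}
  B via B→b: +{b}
  S via S→a B: +{a}
  FIRST[S]={a}  FIRST[A]={a}  FIRST[B]={b}
round 2: — fixpoint
  FIRST[S]={a}  FIRST[A]={a}  FIRST[B]={b}

FOLLOW sets:
initialize: $ ∈ FOLLOW(S)
pass 1:
  S→S A: FOLLOW(S) ⊇ FIRST(A) = {a}; new: +{a}
  S→S A: FOLLOW(A) ⊇ FOLLOW(S) ⊇ {$,a}; new: +{$,a}
  S→a B: FOLLOW(B) ⊇ FOLLOW(S) ⊇ {$,a}; new: +{$,a}
  S: {$,a}  A: {$,a}  B: {$,a}
pass 2: — fixpoint
  S: {$,a}  A: {$,a}  B: {$,a}

FOLLOW(S) = ["$", "a"]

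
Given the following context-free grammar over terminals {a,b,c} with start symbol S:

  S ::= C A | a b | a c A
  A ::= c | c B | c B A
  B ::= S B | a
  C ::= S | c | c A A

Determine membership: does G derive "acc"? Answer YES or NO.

Convert to CNF:
  S -> C A | T1 T2 | T1 X6
  A -> T0 B | T0 X3 | c
  B -> S B | a
  C -> C A | T0 X5 | T1 T2 | T1 X4 | c
  T0 -> c
  T1 -> a
  T2 -> b
  X3 -> B A
  X4 -> T0 A
  X5 -> A A
  X6 -> T0 A

CYK table (by increasing span):
  T[0,0] 'a' = {B,T1}  orig:{B}
  T[1,1] 'c' = {A,C,T0}  orig:{A,C}
  T[2,2] 'c' = {A,C,T0}  orig:{A,C}
  T[0,1] 'ac' = {X3}  orig:{}
  T[1,2] 'cc' = {C,S,X4,X5,X6}  orig:{C,S}
  T[0,2] 'acc' = {C,S}

S ∈ T[0,2] ⇒ YES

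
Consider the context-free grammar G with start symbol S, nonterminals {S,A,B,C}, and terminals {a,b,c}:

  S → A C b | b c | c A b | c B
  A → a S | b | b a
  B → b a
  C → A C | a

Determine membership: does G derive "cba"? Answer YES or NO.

CNF form of G:
  S -> A X3 | T1 T2 | T2 B | T2 X4
  A -> T0 S | T1 T0 | b
  B -> T1 T0
  C -> A C | a
  T0 -> a
  T1 -> b
  T2 -> c
  X3 -> C T1
  X4 -> A T1

CYK table (by increasing span):
  [0..0]={T2}  "c"  orig:{}
  [1..1]={A,T1}  "b"  orig:{A}
  [2..2]={C,T0}  "a"  orig:{C}
  [0..1]=∅  "cb"
  [1..2]={A,B,C}  "ba"
  [0..2]={S}  "cba"

S ∈ T[0,2] ⇒ YES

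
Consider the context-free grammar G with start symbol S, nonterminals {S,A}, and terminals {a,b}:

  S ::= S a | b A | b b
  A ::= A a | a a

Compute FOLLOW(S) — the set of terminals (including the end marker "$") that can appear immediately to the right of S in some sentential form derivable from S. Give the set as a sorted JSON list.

FIRST sets, iterate to fixpoint:
[1]
  A via A→a a: +{a}
  S via S→b A: +{b}
  FIRST[S]={b}  FIRST[A]={a}
[2] (no change)
  FIRST[S]={b}  FIRST[A]={a}

Compute FOLLOW by fixpoint:
seed FOLLOW(S) with $
round 1:
  A→A a: FOLLOW(A) ⊇ FIRST(a) = {a}; new: +{a}
  S→S a: FOLLOW(S) ⊇ FIRST(a) = {a}; new: +{a}
  S→b A: FOLLOW(A) ⊇ FOLLOW(S) ⊇ {$,a}; new: +{$}
  S: {$,a}  A: {$,a}
round 2: — fixpoint
  S: {$,a}  A: {$,a}

FOLLOW(S) = ["$", "a"]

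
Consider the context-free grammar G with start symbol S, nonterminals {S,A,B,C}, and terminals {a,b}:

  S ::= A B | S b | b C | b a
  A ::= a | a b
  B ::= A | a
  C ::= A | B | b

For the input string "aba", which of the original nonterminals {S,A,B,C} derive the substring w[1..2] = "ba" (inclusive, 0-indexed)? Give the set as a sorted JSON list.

CNF form of G:
  S -> A B | S T1 | T1 C | T1 T0
  A -> T0 T1 | a
  B -> T0 T1 | a
  C -> T0 T1 | a | b
  T0 -> a
  T1 -> b

CYK table (by increasing span) (cells [i..j] with 1 ≤ i ≤ j ≤ 2 only):
  cell(1,1) b: {C,T1}  orig:{C}
  cell(2,2) a: {A,B,C,T0}  orig:{A,B,C}
  cell(1,2) ba: {S}

Original NTs in T[1,2] deriving "ba": ["S"]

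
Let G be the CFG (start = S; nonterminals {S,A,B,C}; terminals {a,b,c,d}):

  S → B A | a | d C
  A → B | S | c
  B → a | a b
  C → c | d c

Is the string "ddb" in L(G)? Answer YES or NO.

Convert to CNF:
  S -> B A | T2 C | a
  A -> B A | T0 T1 | T2 C | a | c
  B -> T0 T1 | a
  C -> T2 T3 | c
  T0 -> a
  T1 -> b
  T2 -> d
  T3 -> c

CYK fill:
  cell(0,0) d: {T2}  orig:{}
  cell(1,1) d: {T2}  orig:{}
  cell(2,2) b: {T1}  orig:{}
  cell(0,1) dd: ∅
  cell(1,2) db: ∅
  cell(0,2) ddb: ∅

S ∉ T[0,2] ⇒ NO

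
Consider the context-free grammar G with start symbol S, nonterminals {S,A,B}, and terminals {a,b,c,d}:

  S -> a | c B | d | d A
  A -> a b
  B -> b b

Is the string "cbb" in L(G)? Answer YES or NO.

Convert to CNF:
  S -> T2 B | T3 A | a | d
  A -> T0 T1
  B -> T1 T1
  T0 -> a
  T1 -> b
  T2 -> c
  T3 -> d

CYK table (by increasing span):
  T[0,0] 'c' = {T2}  orig:{}
  T[1,1] 'b' = {T1}  orig:{}
  T[2,2] 'b' = {T1}  orig:{}
  T[0,1] 'cb' = ∅
  T[1,2] 'bb' = {B}
  T[0,2] 'cbb' = {S}

S ∈ T[0,2] ⇒ YES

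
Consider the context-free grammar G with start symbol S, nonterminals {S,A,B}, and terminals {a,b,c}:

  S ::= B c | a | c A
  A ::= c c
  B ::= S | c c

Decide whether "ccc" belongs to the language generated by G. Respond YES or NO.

CNF form of G:
  S -> B T0 | T0 A | a
  A -> T0 T0
  B -> B T0 | T0 A | T0 T0 | a
  T0 -> c

Fill CYK table bottom-up:
  T[0,0] 'c' = {T0}  orig:{}
  T[1,1] 'c' = {T0}  orig:{}
  T[2,2] 'c' = {T0}  orig:{}
  T[0,1] 'cc' = {A,B}
  T[1,2] 'cc' = {A,B}
  T[0,2] 'ccc' = {B,S}

S ∈ T[0,2] ⇒ YES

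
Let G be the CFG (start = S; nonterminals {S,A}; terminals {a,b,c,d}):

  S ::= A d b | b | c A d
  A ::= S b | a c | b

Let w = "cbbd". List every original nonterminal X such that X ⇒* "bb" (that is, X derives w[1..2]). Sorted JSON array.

CNF form of G:
  S -> A X4 | T2 X5 | b
  A -> S T0 | T1 T2 | b
  T0 -> b
  T1 -> a
  T2 -> c
  T3 -> d
  X4 -> T3 T0
  X5 -> A T3

CYK fill (cells [i..j] with 1 ≤ i ≤ j ≤ 2 only):
  cell(1,1) b: {A,S,T0}  orig:{A,S}
  cell(2,2) b: {A,S,T0}  orig:{A,S}
  cell(1,2) bb: {A}

Original NTs in T[1,2] deriving "bb": ["A"]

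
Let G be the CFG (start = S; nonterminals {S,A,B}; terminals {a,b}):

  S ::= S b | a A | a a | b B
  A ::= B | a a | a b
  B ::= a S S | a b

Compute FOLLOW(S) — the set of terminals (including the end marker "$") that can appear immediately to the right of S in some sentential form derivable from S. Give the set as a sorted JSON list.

Compute FIRST by fixpoint:
round 1:
  A via A→a a: +{a}
  B via B→a S S: +{a}
  S via S→a A: +{a}
  S via S→b B: +{b}
  FIRST[S]={a,b}  FIRST[A]={a}  FIRST[B]={a}
round 2: (stable)
  FIRST[S]={a,b}  FIRST[A]={a}  FIRST[B]={a}

FOLLOW sets:
FOLLOW(S) := {$}
round 1:
  B→a S S: FOLLOW(S) ⊇ FIRST(S) = {a,b}; new: +{a,b}
  S→a A: FOLLOW(A) ⊇ FOLLOW(S) ⊇ {$,a,b}; new: +{$,a,b}
  S→b B: FOLLOW(B) ⊇ FOLLOW(S) ⊇ {$,a,b}; new: +{$,a,b}
  FOLLOW(S)={$,a,b}  FOLLOW(A)={$,a,b}  FOLLOW(B)={$,a,b}
round 2: (stable)
  FOLLOW(S)={$,a,b}  FOLLOW(A)={$,a,b}  FOLLOW(B)={$,a,b}

FOLLOW(S) = ["$", "a", "b"]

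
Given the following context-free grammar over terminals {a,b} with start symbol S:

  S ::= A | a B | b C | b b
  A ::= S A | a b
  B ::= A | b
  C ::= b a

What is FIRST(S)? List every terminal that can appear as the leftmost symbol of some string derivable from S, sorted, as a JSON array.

FIRST iteration:
pass 1:
  A via A→a b: +{a}
  B via B→A: +{a}
  B via B→b: +{b}
  C via C→b a: +{b}
  S via S→A: +{a}
  S via S→b C: +{b}
  S: {a,b}  A: {a}  B: {a,b}  C: {b}
pass 2:
  A via A→S A: +{b}
  S: {a,b}  A: {a,b}  B: {a,b}  C: {b}
pass 3: (no change)
  S: {a,b}  A: {a,b}  B: {a,b}  C: {b}

FIRST(S) = ["a", "b"]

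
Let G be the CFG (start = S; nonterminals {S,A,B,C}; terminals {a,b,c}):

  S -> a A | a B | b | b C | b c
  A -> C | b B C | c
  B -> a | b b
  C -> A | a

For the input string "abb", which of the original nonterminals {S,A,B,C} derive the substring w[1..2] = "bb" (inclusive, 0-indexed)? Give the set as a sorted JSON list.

Convert to CNF:
  S -> T0 C | T0 T2 | T1 A | T1 B | b
  A -> T0 X3 | a | c
  B -> T0 T0 | a
  C -> T0 X4 | a | c
  T0 -> b
  T1 -> a
  T2 -> c
  X3 -> B C
  X4 -> B C

CYK table (by increasing span) — only the sub-triangle for w[1..2]:
  cell(1,1) b: {S,T0}  orig:{S}
  cell(2,2) b: {S,T0}  orig:{S}
  cell(1,2) bb: {B}

Original NTs in T[1,2] deriving "bb": ["B"]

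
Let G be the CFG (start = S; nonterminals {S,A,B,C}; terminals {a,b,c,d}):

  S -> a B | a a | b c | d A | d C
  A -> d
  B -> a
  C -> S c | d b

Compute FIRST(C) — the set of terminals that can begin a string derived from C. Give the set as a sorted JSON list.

FIRST iteration:
iter 1:
  A via A→d: +{d}
  B via B→a: +{a}
  C via C→d b: +{d}
  S via S→a B: +{a}
  S via S→b c: +{b}
  S via S→d A: +{d}
  FIRST[S]={a,b,d}  FIRST[A]={d}  FIRST[B]={a}  FIRST[C]={d}
iter 2:
  C via C→S c: +{a,b}
  FIRST[S]={a,b,d}  FIRST[A]={d}  FIRST[B]={a}  FIRST[C]={a,b,d}
iter 3: — fixpoint
  FIRST[S]={a,b,d}  FIRST[A]={d}  FIRST[B]={a}  FIRST[C]={a,b,d}

FIRST(C) = ["a", "b", "d"]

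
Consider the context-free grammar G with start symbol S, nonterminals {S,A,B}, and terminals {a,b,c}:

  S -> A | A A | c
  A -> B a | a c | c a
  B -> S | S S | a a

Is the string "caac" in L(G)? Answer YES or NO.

Convert to CNF:
  S -> A A | B T0 | T0 T1 | T1 T0 | c
  A -> B T0 | T0 T1 | T1 T0
  B -> A A | B T0 | S S | T0 T0 | T0 T1 | T1 T0 | c
  T0 -> a
  T1 -> c

CYK table (by increasing span):
  [0..0]={B,S,T1}  "c"  orig:{B,S}
  [1..1]={T0}  "a"  orig:{}
  [2..2]={T0}  "a"  orig:{}
  [3..3]={B,S,T1}  "c"  orig:{B,S}
  [0..1]={A,B,S}  "ca"
  [1..2]={B}  "aa"
  [2..3]={A,B,S}  "ac"
  [0..2]={A,B,S}  "caa"
  [1..3]=∅  "aac"
  [0..3]={B,S}  "caac"

S ∈ T[0,3] ⇒ YES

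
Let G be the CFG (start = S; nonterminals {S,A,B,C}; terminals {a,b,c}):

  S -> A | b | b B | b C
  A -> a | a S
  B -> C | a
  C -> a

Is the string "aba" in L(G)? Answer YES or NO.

Convert to CNF:
  S -> T0 S | T1 B | T1 C | a | b
  A -> T0 S | a
  B -> a
  C -> a
  T0 -> a
  T1 -> b

Fill CYK table bottom-up:
  T[0,0] 'a' = {A,B,C,S,T0}  orig:{A,B,C,S}
  T[1,1] 'b' = {S,T1}  orig:{S}
  T[2,2] 'a' = {A,B,C,S,T0}  orig:{A,B,C,S}
  T[0,1] 'ab' = {A,S}
  T[1,2] 'ba' = {S}
  T[0,2] 'aba' = {A,S}

S ∈ T[0,2] ⇒ YES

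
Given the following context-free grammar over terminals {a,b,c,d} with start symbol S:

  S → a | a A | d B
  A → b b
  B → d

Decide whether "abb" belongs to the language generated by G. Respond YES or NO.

CNF form of G:
  S -> T1 A | T2 B | a
  A -> T0 T0
  B -> d
  T0 -> b
  T1 -> a
  T2 -> d

CYK table (by increasing span):
  [0..0]={S,T1}  "a"  orig:{S}
  [1..1]={T0}  "b"  orig:{}
  [2..2]={T0}  "b"  orig:{}
  [0..1]=∅  "ab"
  [1..2]={A}  "bb"
  [0..2]={S}  "abb"

S ∈ T[0,2] ⇒ YES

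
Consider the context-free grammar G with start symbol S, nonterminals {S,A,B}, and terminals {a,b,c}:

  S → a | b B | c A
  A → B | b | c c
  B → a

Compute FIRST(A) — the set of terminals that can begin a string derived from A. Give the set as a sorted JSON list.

Compute FIRST by fixpoint:
[1]
  A via A→b: +{b}
  A via A→c c: +{c}
  B via B→a: +{a}
  S via S→a: +{a}
  S via S→b B: +{b}
  S via S→c A: +{c}
  FIRST[S]={a,b,c}  FIRST[A]={b,c}  FIRST[B]={a}
[2]
  A via A→B: +{a}
  FIRST[S]={a,b,c}  FIRST[A]={a,b,c}  FIRST[B]={a}
[3] (stable)
  FIRST[S]={a,b,c}  FIRST[A]={a,b,c}  FIRST[B]={a}

FIRST(A) = ["a", "b", "c"]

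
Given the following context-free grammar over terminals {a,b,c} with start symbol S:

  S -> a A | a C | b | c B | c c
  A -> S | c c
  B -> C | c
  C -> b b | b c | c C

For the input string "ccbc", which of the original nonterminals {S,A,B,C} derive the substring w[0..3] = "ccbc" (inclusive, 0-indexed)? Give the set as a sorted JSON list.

Convert to CNF:
  S -> T0 A | T0 C | T1 B | T1 T1 | b
  A -> T0 A | T0 C | T1 B | T1 T1 | b
  B -> T1 C | T2 T1 | T2 T2 | c
  C -> T1 C | T2 T1 | T2 T2
  T0 -> a
  T1 -> c
  T2 -> b

Fill CYK table bottom-up — only the sub-triangle for w[0..3]:
  T[0,0] 'c' = {B,T1}  orig:{B}
  T[1,1] 'c' = {B,T1}  orig:{B}
  T[2,2] 'b' = {A,S,T2}  orig:{A,S}
  T[3,3] 'c' = {B,T1}  orig:{B}
  T[0,1] 'cc' = {A,S}
  T[1,2] 'cb' = ∅
  T[2,3] 'bc' = {B,C}
  T[0,2] 'ccb' = ∅
  T[1,3] 'cbc' = {A,B,C,S}
  T[0,3] 'ccbc' = {A,B,C,S}

Original NTs in T[0,3] deriving "ccbc": ["A", "B", "C", "S"]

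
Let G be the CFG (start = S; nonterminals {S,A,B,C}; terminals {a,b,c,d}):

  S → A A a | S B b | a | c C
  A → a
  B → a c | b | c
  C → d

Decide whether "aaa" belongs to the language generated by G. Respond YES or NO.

Convert to CNF:
  S -> A X3 | S X4 | T1 C | a
  A -> a
  B -> T0 T1 | b | c
  C -> d
  T0 -> a
  T1 -> c
  T2 -> b
  X3 -> A T0
  X4 -> B T2

CYK table (by increasing span):
  cell(0,0) a: {A,S,T0}  orig:{A,S}
  cell(1,1) a: {A,S,T0}  orig:{A,S}
  cell(2,2) a: {A,S,T0}  orig:{A,S}
  cell(0,1) aa: {X3}  orig:{}
  cell(1,2) aa: {X3}  orig:{}
  cell(0,2) aaa: {S}

S ∈ T[0,2] ⇒ YES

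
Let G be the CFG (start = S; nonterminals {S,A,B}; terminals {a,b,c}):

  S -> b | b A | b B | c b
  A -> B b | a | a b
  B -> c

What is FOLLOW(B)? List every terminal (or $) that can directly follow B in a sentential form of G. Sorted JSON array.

FIRST sets, iterate to fixpoint:
pass 1:
  A via A→a: +{a}
  B via B→c: +{c}
  S via S→b: +{b}
  S via S→c b: +{c}
  FIRST[S]={b,c}  FIRST[A]={a}  FIRST[B]={c}
pass 2:
  A via A→B b: +{c}
  FIRST[S]={b,c}  FIRST[A]={a,c}  FIRST[B]={c}
pass 3: (stable)
  FIRST[S]={b,c}  FIRST[A]={a,c}  FIRST[B]={c}

FOLLOW iteration:
initialize: $ ∈ FOLLOW(S)
pass 1:
  A→B b: FOLLOW(B) ⊇ FIRST(b) = {b}; new: +{b}
  S→b A: FOLLOW(A) ⊇ FOLLOW(S) ⊇ {$}; new: +{$}
  S→b B: FOLLOW(B) ⊇ FOLLOW(S) ⊇ {$}; new: +{$}
  FOLLOW[S]={$}  FOLLOW[A]={$}  FOLLOW[B]={$,b}
pass 2: (stable)
  FOLLOW[S]={$}  FOLLOW[A]={$}  FOLLOW[B]={$,b}

FOLLOW(B) = ["$", "b"]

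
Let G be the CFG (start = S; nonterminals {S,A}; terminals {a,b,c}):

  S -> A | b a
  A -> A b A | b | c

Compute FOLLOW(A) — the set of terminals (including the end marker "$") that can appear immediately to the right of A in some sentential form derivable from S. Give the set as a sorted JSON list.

Compute FIRST by fixpoint:
round 1:
  A via A→b: +{b}
  A via A→c: +{c}
  S via S→A: +{b,c}
  FIRST[S]={b,c}  FIRST[A]={b,c}
round 2: — fixpoint
  FIRST[S]={b,c}  FIRST[A]={b,c}

FOLLOW sets:
FOLLOW(S) := {$}
round 1:
  A→A b A: FOLLOW(A) ⊇ FIRST(b) = {b}; new: +{b}
  S→A: FOLLOW(A) ⊇ FOLLOW(S) ⊇ {$}; new: +{$}
  FOLLOW(S)={$}  FOLLOW(A)={$,b}
round 2: — fixpoint
  FOLLOW(S)={$}  FOLLOW(A)={$,b}

FOLLOW(A) = ["$", "b"]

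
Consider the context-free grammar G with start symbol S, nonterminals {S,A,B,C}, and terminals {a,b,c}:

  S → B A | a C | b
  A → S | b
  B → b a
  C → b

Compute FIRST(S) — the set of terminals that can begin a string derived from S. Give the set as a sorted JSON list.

FIRST iteration:
iter 1:
  A via A→b: +{b}
  B via B→b a: +{b}
  C via C→b: +{b}
  S via S→B A: +{b}
  S via S→a C: +{a}
  S: {a,b}  A: {b}  B: {b}  C: {b}
iter 2:
  A via A→S: +{a}
  S: {a,b}  A: {a,b}  B: {b}  C: {b}
iter 3: (no change)
  S: {a,b}  A: {a,b}  B: {b}  C: {b}

FIRST(S) = ["a", "b"]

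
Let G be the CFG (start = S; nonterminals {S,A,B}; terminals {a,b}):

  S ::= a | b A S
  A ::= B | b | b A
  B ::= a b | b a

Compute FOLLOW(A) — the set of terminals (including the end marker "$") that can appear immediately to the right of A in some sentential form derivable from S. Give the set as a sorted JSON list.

FIRST sets, iterate to fixpoint:
[1]
  A via A→b: +{b}
  B via B→a b: +{a}
  B via B→b a: +{b}
  S via S→a: +{a}
  S via S→b A S: +{b}
  S: {a,b}  A: {b}  B: {a,b}
[2]
  A via A→B: +{a}
  S: {a,b}  A: {a,b}  B: {a,b}
[3] (stable)
  S: {a,b}  A: {a,b}  B: {a,b}

FOLLOW sets:
initialize: $ ∈ FOLLOW(S)
iter 1:
  S→b A S: FOLLOW(A) ⊇ FIRST(S) = {a,b}; new: +{a,b}
  FOLLOW[S]={$}  FOLLOW[A]={a,b}  FOLLOW[B]={}
iter 2:
  A→B: FOLLOW(B) ⊇ FOLLOW(A) ⊇ {a,b}; new: +{a,b}
  FOLLOW[S]={$}  FOLLOW[A]={a,b}  FOLLOW[B]={a,b}
iter 3: (stable)
  FOLLOW[S]={$}  FOLLOW[A]={a,b}  FOLLOW[B]={a,b}

FOLLOW(A) = ["a", "b"]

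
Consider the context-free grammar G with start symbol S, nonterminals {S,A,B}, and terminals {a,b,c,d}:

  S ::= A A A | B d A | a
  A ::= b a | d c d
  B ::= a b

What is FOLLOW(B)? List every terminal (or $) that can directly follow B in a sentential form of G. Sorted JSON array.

FIRST sets, iterate to fixpoint:
pass 1:
  A via A→b a: +{b}
  A via A→d c d: +{d}
  B via B→a b: +{a}
  S via S→A A A: +{b,d}
  S via S→B d A: +{a}
  FIRST[S]={a,b,d}  FIRST[A]={b,d}  FIRST[B]={a}
pass 2: (no change)
  FIRST[S]={a,b,d}  FIRST[A]={b,d}  FIRST[B]={a}

Compute FOLLOW by fixpoint:
FOLLOW(S) := {$}
iter 1:
  S→A A A: FOLLOW(A) ⊇ FIRST(A) = {b,d}; new: +{b,d}
  S→A A A: FOLLOW(A) ⊇ FOLLOW(S) ⊇ {$}; new: +{$}
  S→B d A: FOLLOW(B) ⊇ FIRST(d) = {d}; new: +{d}
  FOLLOW[S]={$}  FOLLOW[A]={$,b,d}  FOLLOW[B]={d}
iter 2: (no change)
  FOLLOW[S]={$}  FOLLOW[A]={$,b,d}  FOLLOW[B]={d}

FOLLOW(B) = ["d"]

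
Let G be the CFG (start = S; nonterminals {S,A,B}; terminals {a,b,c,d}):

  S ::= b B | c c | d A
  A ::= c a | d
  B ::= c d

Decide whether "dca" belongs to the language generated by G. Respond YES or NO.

Convert to CNF:
  S -> T0 T0 | T2 A | T3 B
  A -> T0 T1 | d
  B -> T0 T2
  T0 -> c
  T1 -> a
  T2 -> d
  T3 -> b

CYK table (by increasing span):
  cell(0,0) d: {A,T2}  orig:{A}
  cell(1,1) c: {T0}  orig:{}
  cell(2,2) a: {T1}  orig:{}
  cell(0,1) dc: ∅
  cell(1,2) ca: {A}
  cell(0,2) dca: {S}

S ∈ T[0,2] ⇒ YES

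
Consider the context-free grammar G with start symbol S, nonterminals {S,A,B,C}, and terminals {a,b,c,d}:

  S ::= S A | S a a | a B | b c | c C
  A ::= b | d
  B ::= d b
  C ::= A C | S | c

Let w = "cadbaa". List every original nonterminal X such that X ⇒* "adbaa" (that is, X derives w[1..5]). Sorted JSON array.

Convert to CNF:
  S -> S A | S X5 | T1 T3 | T2 B | T3 C
  A -> b | d
  B -> T0 T1
  C -> A C | S A | S X4 | T1 T3 | T2 B | T3 C | c
  T0 -> d
  T1 -> b
  T2 -> a
  T3 -> c
  X4 -> T2 T2
  X5 -> T2 T2

CYK table (by increasing span), restricted to cells inside w[1..5]:
  T[1,1] 'a' = {T2}  orig:{}
  T[2,2] 'd' = {A,T0}  orig:{A}
  T[3,3] 'b' = {A,T1}  orig:{A}
  T[4,4] 'a' = {T2}  orig:{}
  T[5,5] 'a' = {T2}  orig:{}
  T[1,2] 'ad' = ∅
  T[2,3] 'db' = {B}
  T[3,4] 'ba' = ∅
  T[4,5] 'aa' = {X4,X5}  orig:{}
  T[1,3] 'adb' = {C,S}
  T[2,4] 'dba' = ∅
  T[3,5] 'baa' = ∅
  T[1,4] 'adba' = ∅
  T[2,5] 'dbaa' = ∅
  T[1,5] 'adbaa' = {C,S}

Original NTs in T[1,5] deriving "adbaa": ["C", "S"]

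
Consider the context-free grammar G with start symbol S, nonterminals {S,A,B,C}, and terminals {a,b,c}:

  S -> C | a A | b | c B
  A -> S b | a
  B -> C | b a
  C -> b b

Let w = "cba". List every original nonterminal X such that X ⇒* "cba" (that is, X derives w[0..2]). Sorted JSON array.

Convert to CNF:
  S -> T0 T0 | T1 A | T2 B | b
  A -> S T0 | a
  B -> T0 T0 | T0 T1
  C -> T0 T0
  T0 -> b
  T1 -> a
  T2 -> c

CYK fill — only the sub-triangle for w[0..2]:
  cell(0,0) c: {T2}  orig:{}
  cell(1,1) b: {S,T0}  orig:{S}
  cell(2,2) a: {A,T1}  orig:{A}
  cell(0,1) cb: ∅
  cell(1,2) ba: {B}
  cell(0,2) cba: {S}

Original NTs in T[0,2] deriving "cba": ["S"]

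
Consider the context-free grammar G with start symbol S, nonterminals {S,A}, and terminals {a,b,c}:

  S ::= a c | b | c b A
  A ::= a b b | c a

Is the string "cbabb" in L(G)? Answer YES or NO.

CNF form of G:
  S -> T0 T2 | T2 X4 | b
  A -> T0 X3 | T2 T0
  T0 -> a
  T1 -> b
  T2 -> c
  X3 -> T1 T1
  X4 -> T1 A

Fill CYK table bottom-up:
  cell(0,0) c: {T2}  orig:{}
  cell(1,1) b: {S,T1}  orig:{S}
  cell(2,2) a: {T0}  orig:{}
  cell(3,3) b: {S,T1}  orig:{S}
  cell(4,4) b: {S,T1}  orig:{S}
  cell(0,1) cb: ∅
  cell(1,2) ba: ∅
  cell(2,3) ab: ∅
  cell(3,4) bb: {X3}  orig:{}
  cell(0,2) cba: ∅
  cell(1,3) bab: ∅
  cell(2,4) abb: {A}
  cell(0,3) cbab: ∅
  cell(1,4) babb: {X4}  orig:{}
  cell(0,4) cbabb: {S}

S ∈ T[0,4] ⇒ YES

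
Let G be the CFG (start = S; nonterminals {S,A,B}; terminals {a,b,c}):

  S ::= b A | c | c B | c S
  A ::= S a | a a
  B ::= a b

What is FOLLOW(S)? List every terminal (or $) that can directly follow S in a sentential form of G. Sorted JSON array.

Compute FIRST by fixpoint:
pass 1:
  A via A→a a: +{a}
  B via B→a b: +{a}
  S via S→b A: +{b}
  S via S→c: +{c}
  S: {b,c}  A: {a}  B: {a}
pass 2:
  A via A→S a: +{b,c}
  S: {b,c}  A: {a,b,c}  B: {a}
pass 3: (no change)
  S: {b,c}  A: {a,b,c}  B: {a}

FOLLOW sets:
FOLLOW(S) := {$}
pass 1:
  A→S a: FOLLOW(S) ⊇ FIRST(a) = {a}; new: +{a}
  S→b A: FOLLOW(A) ⊇ FOLLOW(S) ⊇ {$,a}; new: +{$,a}
  S→c B: FOLLOW(B) ⊇ FOLLOW(S) ⊇ {$,a}; new: +{$,a}
  FOLLOW[S]={$,a}  FOLLOW[A]={$,a}  FOLLOW[B]={$,a}
pass 2: done
  FOLLOW[S]={$,a}  FOLLOW[A]={$,a}  FOLLOW[B]={$,a}

FOLLOW(S) = ["$", "a"]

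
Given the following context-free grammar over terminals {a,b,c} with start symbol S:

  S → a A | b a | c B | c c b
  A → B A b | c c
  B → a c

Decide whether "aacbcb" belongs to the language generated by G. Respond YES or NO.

Convert to CNF:
  S -> T0 T2 | T1 B | T1 X4 | T2 A
  A -> B X3 | T1 T1
  B -> T2 T1
  T0 -> b
  T1 -> c
  T2 -> a
  X3 -> A T0
  X4 -> T1 T0

CYK table (by increasing span):
  T[0,0] 'a' = {T2}  orig:{}
  T[1,1] 'a' = {T2}  orig:{}
  T[2,2] 'c' = {T1}  orig:{}
  T[3,3] 'b' = {T0}  orig:{}
  T[4,4] 'c' = {T1}  orig:{}
  T[5,5] 'b' = {T0}  orig:{}
  T[0,1] 'aa' = ∅
  T[1,2] 'ac' = {B}
  T[2,3] 'cb' = {X4}  orig:{}
  T[3,4] 'bc' = ∅
  T[4,5] 'cb' = {X4}  orig:{}
  T[0,2] 'aac' = ∅
  T[1,3] 'acb' = ∅
  T[2,4] 'cbc' = ∅
  T[3,5] 'bcb' = ∅
  T[0,3] 'aacb' = ∅
  T[1,4] 'acbc' = ∅
  T[2,5] 'cbcb' = ∅
  T[0,4] 'aacbc' = ∅
  T[1,5] 'acbcb' = ∅
  T[0,5] 'aacbcb' = ∅

S ∉ T[0,5] ⇒ NO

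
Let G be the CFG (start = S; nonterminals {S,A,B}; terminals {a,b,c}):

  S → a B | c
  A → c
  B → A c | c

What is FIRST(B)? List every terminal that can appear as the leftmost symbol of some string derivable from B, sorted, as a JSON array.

FIRST iteration:
iter 1:
  A via A→c: +{c}
  B via B→A c: +{c}
  S via S→a B: +{a}
  S via S→c: +{c}
  FIRST(S)={a,c}  FIRST(A)={c}  FIRST(B)={c}
iter 2: (stable)
  FIRST(S)={a,c}  FIRST(A)={c}  FIRST(B)={c}

FIRST(B) = ["c"]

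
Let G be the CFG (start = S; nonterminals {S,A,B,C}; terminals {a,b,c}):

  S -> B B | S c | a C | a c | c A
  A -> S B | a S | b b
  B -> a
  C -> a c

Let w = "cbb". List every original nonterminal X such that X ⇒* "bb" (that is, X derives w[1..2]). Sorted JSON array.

CNF form of G:
  S -> B B | S T2 | T0 C | T0 T2 | T2 A
  A -> S B | T0 S | T1 T1
  B -> a
  C -> T0 T2
  T0 -> a
  T1 -> b
  T2 -> c

Fill CYK table bottom-up — only the sub-triangle for w[1..2]:
  T[1,1] 'b' = {T1}  orig:{}
  T[2,2] 'b' = {T1}  orig:{}
  T[1,2] 'bb' = {A}

Original NTs in T[1,2] deriving "bb": ["A"]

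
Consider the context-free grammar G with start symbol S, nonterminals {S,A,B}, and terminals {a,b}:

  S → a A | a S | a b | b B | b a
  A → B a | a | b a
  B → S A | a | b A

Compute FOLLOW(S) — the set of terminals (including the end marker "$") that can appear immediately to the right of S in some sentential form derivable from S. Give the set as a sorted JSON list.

Compute FIRST by fixpoint:
[1]
  A via A→a: +{a}
  A via A→b a: +{b}
  B via B→a: +{a}
  B via B→b A: +{b}
  S via S→a A: +{a}
  S via S→b B: +{b}
  FIRST[S]={a,b}  FIRST[A]={a,b}  FIRST[B]={a,b}
[2] (stable)
  FIRST[S]={a,b}  FIRST[A]={a,b}  FIRST[B]={a,b}

FOLLOW sets:
initialize: $ ∈ FOLLOW(S)
[1]
  A→B a: FOLLOW(B) ⊇ FIRST(a) = {a}; new: +{a}
  B→S A: FOLLOW(S) ⊇ FIRST(A) = {a,b}; new: +{a,b}
  B→S A: FOLLOW(A) ⊇ FOLLOW(B) ⊇ {a}; new: +{a}
  S→a A: FOLLOW(A) ⊇ FOLLOW(S) ⊇ {$,a,b}; new: +{$,b}
  S→b B: FOLLOW(B) ⊇ FOLLOW(S) ⊇ {$,a,b}; new: +{$,b}
  S: {$,a,b}  A: {$,a,b}  B: {$,a,b}
[2] (no change)
  S: {$,a,b}  A: {$,a,b}  B: {$,a,b}

FOLLOW(S) = ["$", "a", "b"]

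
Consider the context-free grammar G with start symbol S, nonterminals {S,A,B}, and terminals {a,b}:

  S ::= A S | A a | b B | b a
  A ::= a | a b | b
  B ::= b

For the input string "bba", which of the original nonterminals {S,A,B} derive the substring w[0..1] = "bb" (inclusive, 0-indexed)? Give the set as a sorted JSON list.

Convert to CNF:
  S -> A S | A T0 | T1 B | T1 T0
  A -> T0 T1 | a | b
  B -> b
  T0 -> a
  T1 -> b

Fill CYK table bottom-up, restricted to cells inside w[0..1]:
  T[0,0] 'b' = {A,B,T1}  orig:{A,B}
  T[1,1] 'b' = {A,B,T1}  orig:{A,B}
  T[0,1] 'bb' = {S}

Original NTs in T[0,1] deriving "bb": ["S"]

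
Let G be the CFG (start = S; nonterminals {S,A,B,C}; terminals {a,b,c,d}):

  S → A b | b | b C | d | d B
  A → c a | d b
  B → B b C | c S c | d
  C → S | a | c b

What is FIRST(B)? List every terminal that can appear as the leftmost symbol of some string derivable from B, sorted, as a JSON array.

FIRST sets, iterate to fixpoint:
pass 1:
  A via A→c a: +{c}
  A via A→d b: +{d}
  B via B→c S c: +{c}
  B via B→d: +{d}
  C via C→a: +{a}
  C via C→c b: +{c}
  S via S→A b: +{c,d}
  S via S→b: +{b}
  FIRST(S)={b,c,d}  FIRST(A)={c,d}  FIRST(B)={c,d}  FIRST(C)={a,c}
pass 2:
  C via C→S: +{b,d}
  FIRST(S)={b,c,d}  FIRST(A)={c,d}  FIRST(B)={c,d}  FIRST(C)={a,b,c,d}
pass 3: (no change)
  FIRST(S)={b,c,d}  FIRST(A)={c,d}  FIRST(B)={c,d}  FIRST(C)={a,b,c,d}

FIRST(B) = ["c", "d"]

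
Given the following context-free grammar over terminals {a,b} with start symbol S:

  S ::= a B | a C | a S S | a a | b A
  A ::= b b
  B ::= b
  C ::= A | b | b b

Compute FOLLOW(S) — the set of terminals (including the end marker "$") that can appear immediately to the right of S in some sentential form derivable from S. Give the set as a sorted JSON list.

FIRST sets, iterate to fixpoint:
[1]
  A via A→b b: +{b}
  B via B→b: +{b}
  C via C→A: +{b}
  S via S→a B: +{a}
  S via S→b A: +{b}
  FIRST[S]={a,b}  FIRST[A]={b}  FIRST[B]={b}  FIRST[C]={b}
[2] (no change)
  FIRST[S]={a,b}  FIRST[A]={b}  FIRST[B]={b}  FIRST[C]={b}

FOLLOW iteration:
seed FOLLOW(S) with $
iter 1:
  S→a B: FOLLOW(B) ⊇ FOLLOW(S) ⊇ {$}; new: +{$}
  S→a C: FOLLOW(C) ⊇ FOLLOW(S) ⊇ {$}; new: +{$}
  S→a S S: FOLLOW(S) ⊇ FIRST(S) = {a,b}; new: +{a,b}
  S→b A: FOLLOW(A) ⊇ FOLLOW(S) ⊇ {$,a,b}; new: +{$,a,b}
  FOLLOW(S)={$,a,b}  FOLLOW(A)={$,a,b}  FOLLOW(B)={$}  FOLLOW(C)={$}
iter 2:
  S→a B: FOLLOW(B) ⊇ FOLLOW(S) ⊇ {$,a,b}; new: +{a,b}
  S→a C: FOLLOW(C) ⊇ FOLLOW(S) ⊇ {$,a,b}; new: +{a,b}
  FOLLOW(S)={$,a,b}  FOLLOW(A)={$,a,b}  FOLLOW(B)={$,a,b}  FOLLOW(C)={$,a,b}
iter 3: — fixpoint
  FOLLOW(S)={$,a,b}  FOLLOW(A)={$,a,b}  FOLLOW(B)={$,a,b}  FOLLOW(C)={$,a,b}

FOLLOW(S) = ["$", "a", "b"]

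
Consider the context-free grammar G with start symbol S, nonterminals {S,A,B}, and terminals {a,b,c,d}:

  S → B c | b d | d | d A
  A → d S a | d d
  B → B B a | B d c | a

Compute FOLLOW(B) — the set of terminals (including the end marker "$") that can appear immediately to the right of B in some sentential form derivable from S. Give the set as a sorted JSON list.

Compute FIRST by fixpoint:
iter 1:
  A via A→d S a: +{d}
  B via B→a: +{a}
  S via S→B c: +{a}
  S via S→b d: +{b}
  S via S→d: +{d}
  FIRST(S)={a,b,d}  FIRST(A)={d}  FIRST(B)={a}
iter 2: (no change)
  FIRST(S)={a,b,d}  FIRST(A)={d}  FIRST(B)={a}

FOLLOW sets:
seed FOLLOW(S) with $
iter 1:
  A→d S a: FOLLOW(S) ⊇ FIRST(a) = {a}; new: +{a}
  B→B B a: FOLLOW(B) ⊇ FIRST(B) = {a}; new: +{a}
  B→B d c: FOLLOW(B) ⊇ FIRST(d) = {d}; new: +{d}
  S→B c: FOLLOW(B) ⊇ FIRST(c) = {c}; new: +{c}
  S→d A: FOLLOW(A) ⊇ FOLLOW(S) ⊇ {$,a}; new: +{$,a}
  S: {$,a}  A: {$,a}  B: {a,c,d}
iter 2: — fixpoint
  S: {$,a}  A: {$,a}  B: {a,c,d}

FOLLOW(B) = ["a", "c", "d"]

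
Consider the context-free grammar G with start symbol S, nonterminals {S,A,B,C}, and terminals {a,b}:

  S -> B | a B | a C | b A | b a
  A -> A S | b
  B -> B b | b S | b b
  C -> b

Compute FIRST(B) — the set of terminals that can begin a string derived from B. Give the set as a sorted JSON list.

FIRST iteration:
round 1:
  A via A→b: +{b}
  B via B→b S: +{b}
  C via C→b: +{b}
  S via S→B: +{b}
  S via S→a B: +{a}
  FIRST[S]={a,b}  FIRST[A]={b}  FIRST[B]={b}  FIRST[C]={b}
round 2: (stable)
  FIRST[S]={a,b}  FIRST[A]={b}  FIRST[B]={b}  FIRST[C]={b}

FIRST(B) = ["b"]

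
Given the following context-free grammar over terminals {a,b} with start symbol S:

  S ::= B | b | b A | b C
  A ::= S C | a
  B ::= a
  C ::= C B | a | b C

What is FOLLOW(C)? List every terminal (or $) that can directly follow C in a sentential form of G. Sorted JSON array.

FIRST iteration:
[1]
  A via A→a: +{a}
  B via B→a: +{a}
  C via C→a: +{a}
  C via C→b C: +{b}
  S via S→B: +{a}
  S via S→b: +{b}
  FIRST[S]={a,b}  FIRST[A]={a}  FIRST[B]={a}  FIRST[C]={a,b}
[2]
  A via A→S C: +{b}
  FIRST[S]={a,b}  FIRST[A]={a,b}  FIRST[B]={a}  FIRST[C]={a,b}
[3] (no change)
  FIRST[S]={a,b}  FIRST[A]={a,b}  FIRST[B]={a}  FIRST[C]={a,b}

Compute FOLLOW by fixpoint:
seed FOLLOW(S) with $
iter 1:
  A→S C: FOLLOW(S) ⊇ FIRST(C) = {a,b}; new: +{a,b}
  C→C B: FOLLOW(C) ⊇ FIRST(B) = {a}; new: +{a}
  C→C B: FOLLOW(B) ⊇ FOLLOW(C) ⊇ {a}; new: +{a}
  S→B: FOLLOW(B) ⊇ FOLLOW(S) ⊇ {$,a,b}; new: +{$,b}
  S→b A: FOLLOW(A) ⊇ FOLLOW(S) ⊇ {$,a,b}; new: +{$,a,b}
  S→b C: FOLLOW(C) ⊇ FOLLOW(S) ⊇ {$,a,b}; new: +{$,b}
  S: {$,a,b}  A: {$,a,b}  B: {$,a,b}  C: {$,a,b}
iter 2: — fixpoint
  S: {$,a,b}  A: {$,a,b}  B: {$,a,b}  C: {$,a,b}

FOLLOW(C) = ["$", "a", "b"]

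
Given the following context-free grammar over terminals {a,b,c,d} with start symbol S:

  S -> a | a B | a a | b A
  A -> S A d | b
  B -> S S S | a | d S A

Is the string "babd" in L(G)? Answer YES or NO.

Convert to CNF:
  S -> T1 B | T1 T1 | T2 A | a
  A -> S X3 | b
  B -> S X4 | T0 X5 | a
  T0 -> d
  T1 -> a
  T2 -> b
  X3 -> A T0
  X4 -> S S
  X5 -> S A

CYK table (by increasing span):
  [0..0]={A,T2}  "b"  orig:{A}
  [1..1]={B,S,T1}  "a"  orig:{B,S}
  [2..2]={A,T2}  "b"  orig:{A}
  [3..3]={T0}  "d"  orig:{}
  [0..1]=∅  "ba"
  [1..2]={X5}  "ab"  orig:{}
  [2..3]={X3}  "bd"  orig:{}
  [0..2]=∅  "bab"
  [1..3]={A}  "abd"
  [0..3]={S}  "babd"

S ∈ T[0,3] ⇒ YES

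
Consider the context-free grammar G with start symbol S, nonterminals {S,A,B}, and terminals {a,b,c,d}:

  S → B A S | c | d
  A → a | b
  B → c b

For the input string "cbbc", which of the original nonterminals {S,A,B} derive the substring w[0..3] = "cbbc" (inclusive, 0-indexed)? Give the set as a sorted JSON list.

Convert to CNF:
  S -> B X2 | c | d
  A -> a | b
  B -> T0 T1
  T0 -> c
  T1 -> b
  X2 -> A S

CYK table (by increasing span) — only the sub-triangle for w[0..3]:
  T[0,0] 'c' = {S,T0}  orig:{S}
  T[1,1] 'b' = {A,T1}  orig:{A}
  T[2,2] 'b' = {A,T1}  orig:{A}
  T[3,3] 'c' = {S,T0}  orig:{S}
  T[0,1] 'cb' = {B}
  T[1,2] 'bb' = ∅
  T[2,3] 'bc' = {X2}  orig:{}
  T[0,2] 'cbb' = ∅
  T[1,3] 'bbc' = ∅
  T[0,3] 'cbbc' = {S}

Original NTs in T[0,3] deriving "cbbc": ["S"]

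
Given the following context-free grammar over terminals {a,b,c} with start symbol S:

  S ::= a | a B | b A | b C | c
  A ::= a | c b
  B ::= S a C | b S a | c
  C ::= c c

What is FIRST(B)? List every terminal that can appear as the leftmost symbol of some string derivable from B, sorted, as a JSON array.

FIRST sets, iterate to fixpoint:
[1]
  A via A→a: +{a}
  A via A→c b: +{c}
  B via B→b S a: +{b}
  B via B→c: +{c}
  C via C→c c: +{c}
  S via S→a: +{a}
  S via S→b A: +{b}
  S via S→c: +{c}
  FIRST[S]={a,b,c}  FIRST[A]={a,c}  FIRST[B]={b,c}  FIRST[C]={c}
[2]
  B via B→S a C: +{a}
  FIRST[S]={a,b,c}  FIRST[A]={a,c}  FIRST[B]={a,b,c}  FIRST[C]={c}
[3] done
  FIRST[S]={a,b,c}  FIRST[A]={a,c}  FIRST[B]={a,b,c}  FIRST[C]={c}

FIRST(B) = ["a", "b", "c"]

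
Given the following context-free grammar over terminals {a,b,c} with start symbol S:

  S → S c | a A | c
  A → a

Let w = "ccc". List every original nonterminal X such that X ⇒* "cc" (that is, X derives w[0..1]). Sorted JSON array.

Convert to CNF:
  S -> S T0 | T1 A | c
  A -> a
  T0 -> c
  T1 -> a

CYK fill — only the sub-triangle for w[0..1]:
  cell(0,0) c: {S,T0}  orig:{S}
  cell(1,1) c: {S,T0}  orig:{S}
  cell(0,1) cc: {S}

Original NTs in T[0,1] deriving "cc": ["S"]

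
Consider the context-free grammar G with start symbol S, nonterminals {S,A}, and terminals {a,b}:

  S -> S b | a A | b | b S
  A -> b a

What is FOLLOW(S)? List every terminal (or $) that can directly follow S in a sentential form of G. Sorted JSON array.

FIRST iteration:
round 1:
  A via A→b a: +{b}
  S via S→a A: +{a}
  S via S→b: +{b}
  S: {a,b}  A: {b}
round 2: (no change)
  S: {a,b}  A: {b}

Compute FOLLOW by fixpoint:
initialize: $ ∈ FOLLOW(S)
[1]
  S→S b: FOLLOW(S) ⊇ FIRST(b) = {b}; new: +{b}
  S→a A: FOLLOW(A) ⊇ FOLLOW(S) ⊇ {$,b}; new: +{$,b}
  FOLLOW[S]={$,b}  FOLLOW[A]={$,b}
[2] (no change)
  FOLLOW[S]={$,b}  FOLLOW[A]={$,b}

FOLLOW(S) = ["$", "b"]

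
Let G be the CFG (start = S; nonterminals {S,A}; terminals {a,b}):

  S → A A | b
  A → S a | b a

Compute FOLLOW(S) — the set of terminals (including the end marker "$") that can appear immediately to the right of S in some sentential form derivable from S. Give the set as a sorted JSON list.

Compute FIRST by fixpoint:
iter 1:
  A via A→b a: +{b}
  S via S→A A: +{b}
  S: {b}  A: {b}
iter 2: — fixpoint
  S: {b}  A: {b}

Compute FOLLOW by fixpoint:
seed FOLLOW(S) with $
pass 1:
  A→S a: FOLLOW(S) ⊇ FIRST(a) = {a}; new: +{a}
  S→A A: FOLLOW(A) ⊇ FIRST(A) = {b}; new: +{b}
  S→A A: FOLLOW(A) ⊇ FOLLOW(S) ⊇ {$,a}; new: +{$,a}
  S: {$,a}  A: {$,a,b}
pass 2: (no change)
  S: {$,a}  A: {$,a,b}

FOLLOW(S) = ["$", "a"]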